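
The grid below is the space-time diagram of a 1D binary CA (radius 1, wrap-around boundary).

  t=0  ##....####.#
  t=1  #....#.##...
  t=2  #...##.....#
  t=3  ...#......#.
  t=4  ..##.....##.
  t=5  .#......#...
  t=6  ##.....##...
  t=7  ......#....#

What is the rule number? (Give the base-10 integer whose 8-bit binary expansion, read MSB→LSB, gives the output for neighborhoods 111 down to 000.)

134

  ### -> #   bit 7 = 1  t=0,i=0
  ##. -> .   bit 6 = 0  t=0,i=1
  #.# -> .   bit 5 = 0  t=0,i=10
  #.. -> .   bit 4 = 0  t=0,i=2
  .## -> .   bit 3 = 0  t=0,i=6
  .#. -> #   bit 2 = 1  t=1,i=0
  ..# -> #   bit 1 = 1  t=0,i=5
  ... -> .   bit 0 = 0  t=0,i=3
  bits 10000110 = 134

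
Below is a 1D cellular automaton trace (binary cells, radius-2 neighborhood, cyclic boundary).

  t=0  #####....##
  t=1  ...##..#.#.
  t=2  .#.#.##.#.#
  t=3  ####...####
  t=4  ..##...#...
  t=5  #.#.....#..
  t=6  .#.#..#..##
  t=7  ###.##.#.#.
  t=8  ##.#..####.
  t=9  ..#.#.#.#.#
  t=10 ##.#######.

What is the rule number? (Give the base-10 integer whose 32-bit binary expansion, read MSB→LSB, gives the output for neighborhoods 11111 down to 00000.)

  [31] ##### => .  t=0,i=0
  [30] ####. => #  t=0,i=3
  [29] ###.# => .  t=7,i=2
  [28] ###.. => #  t=0,i=4
  [27] ##.## => #  t=7,i=3
  [26] ##.#. => #  t=2,i=7
  [25] ##..# => #  t=1,i=5
  [24] ##... => .  t=0,i=5
  [23] #.### => #  t=7,i=0
  [22] #.##. => .  t=2,i=5
  [21] #.#.# => #  t=2,i=1
  [20] #.#.. => .  t=1,i=9
  [19] #..## => .  t=6,i=8
  [18] #..#. => #  t=1,i=6
  [17] #...# => .  t=3,i=5
  [16] #.... => .  t=0,i=6
  [15] .#### => .  t=0,i=10
  [14] .###. => #  t=7,i=1
  [13] .##.# => .  t=2,i=6
  [12] .##.. => .  t=1,i=4
  [11] .#.## => .  t=2,i=4
  [10] .#.#. => #  t=1,i=8
  [9] .#..# => #  t=5,i=9
  [8] .#... => #  t=1,i=10
  [7] ..### => #  t=0,i=9
  [6] ..##. => #  t=1,i=3
  [5] ..#.# => .  t=1,i=7
  [4] ..#.. => .  t=4,i=7
  [3] ...## => .  t=0,i=8
  [2] ...#. => .  t=4,i=6
  [1] ....# => #  t=0,i=7
  [0] ..... => .  t=4,i=10
  bits 01011110101001000100011111000010 = 1587824578

1587824578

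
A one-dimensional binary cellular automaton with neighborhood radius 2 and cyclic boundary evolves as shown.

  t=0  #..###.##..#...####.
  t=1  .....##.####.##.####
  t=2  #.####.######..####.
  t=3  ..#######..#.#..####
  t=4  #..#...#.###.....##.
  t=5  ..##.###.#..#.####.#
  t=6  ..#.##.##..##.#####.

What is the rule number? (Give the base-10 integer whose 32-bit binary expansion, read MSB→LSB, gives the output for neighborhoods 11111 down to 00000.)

1871089791

  ##### -> .   bit 31 = 0  t=2,i=9
  ####. -> #   bit 30 = 1  t=0,i=17
  ###.# -> #   bit 29 = 1  t=0,i=5
  ###.. -> .   bit 28 = 0  t=1,i=19
  ##.## -> #   bit 27 = 1  t=0,i=6
  ##.#. -> #   bit 26 = 1  t=0,i=19
  ##..# -> #   bit 25 = 1  t=0,i=9
  ##... -> #   bit 24 = 1  t=1,i=0
  #.### -> #   bit 23 = 1  t=1,i=8
  #.##. -> .   bit 22 = 0  t=0,i=7
  #.#.# -> .   bit 21 = 0  t=2,i=0
  #.#.. -> .   bit 20 = 0  t=0,i=0
  #..## -> .   bit 19 = 0  t=0,i=2
  #..#. -> #   bit 18 = 1  t=0,i=10
  #...# -> #   bit 17 = 1  t=0,i=13
  #.... -> .   bit 16 = 0  t=1,i=1
  .#### -> #   bit 15 = 1  t=0,i=16
  .###. -> .   bit 14 = 0  t=0,i=4
  .##.# -> .   bit 13 = 0  t=1,i=6
  .##.. -> #   bit 12 = 1  t=0,i=8
  .#.## -> .   bit 11 = 0  t=2,i=1
  .#.#. -> .   bit 10 = 0  t=3,i=12
  .#..# -> .   bit 9 = 0  t=0,i=1
  .#... -> .   bit 8 = 0  t=0,i=12
  ..### -> .   bit 7 = 0  t=0,i=3
  ..##. -> #   bit 6 = 1  t=1,i=5
  ..#.# -> #   bit 5 = 1  t=3,i=11
  ..#.. -> #   bit 4 = 1  t=0,i=11
  ...## -> #   bit 3 = 1  t=0,i=14
  ...#. -> #   bit 2 = 1  t=4,i=6
  ....# -> #   bit 1 = 1  t=1,i=3
  ..... -> #   bit 0 = 1  t=1,i=2
  bits 01101111100001101001000001111111 = 1871089791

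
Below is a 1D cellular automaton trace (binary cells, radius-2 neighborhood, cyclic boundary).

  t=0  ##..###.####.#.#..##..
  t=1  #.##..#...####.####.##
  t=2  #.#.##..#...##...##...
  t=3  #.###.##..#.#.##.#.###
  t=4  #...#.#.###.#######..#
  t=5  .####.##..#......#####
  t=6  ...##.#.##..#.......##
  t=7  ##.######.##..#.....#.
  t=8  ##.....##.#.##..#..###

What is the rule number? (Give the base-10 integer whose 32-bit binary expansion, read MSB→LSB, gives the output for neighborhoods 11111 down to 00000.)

  ##### -> .   bit 31 = 0  t=4,i=14
  ####. -> #   bit 30 = 1  t=0,i=10
  ###.# -> #   bit 29 = 1  t=0,i=6
  ###.. -> #   bit 28 = 1  t=4,i=18
  ##.## -> .   bit 27 = 0  t=0,i=7
  ##.#. -> #   bit 26 = 1  t=0,i=12
  ##..# -> #   bit 25 = 1  t=0,i=2
  ##... -> #   bit 24 = 1  t=2,i=14
  #.### -> .   bit 23 = 0  t=0,i=8
  #.##. -> #   bit 22 = 1  t=1,i=2
  #.#.# -> #   bit 21 = 1  t=0,i=13
  #.#.. -> #   bit 20 = 1  t=0,i=15
  #..## -> #   bit 19 = 1  t=0,i=3
  #..#. -> #   bit 18 = 1  t=1,i=5
  #...# -> #   bit 17 = 1  t=1,i=8
  #.... -> #   bit 16 = 1  t=5,i=12
  .#### -> .   bit 15 = 0  t=0,i=9
  .###. -> .   bit 14 = 0  t=0,i=5
  .##.# -> #   bit 13 = 1  t=3,i=15
  .##.. -> .   bit 12 = 0  t=0,i=1
  .#.## -> #   bit 11 = 1  t=2,i=3
  .#.#. -> .   bit 10 = 0  t=0,i=14
  .#..# -> #   bit 9 = 1  t=0,i=16
  .#... -> .   bit 8 = 0  t=1,i=7
  ..### -> .   bit 7 = 0  t=0,i=4
  ..##. -> #   bit 6 = 1  t=0,i=0
  ..#.# -> #   bit 5 = 1  t=2,i=0
  ..#.. -> .   bit 4 = 0  t=1,i=6
  ...## -> .   bit 3 = 0  t=1,i=9
  ...#. -> #   bit 2 = 1  t=2,i=21
  ....# -> .   bit 1 = 0  t=5,i=15
  ..... -> .   bit 0 = 0  t=5,i=13
  bits 01110111011111110010101001100100 = 2004822628

2004822628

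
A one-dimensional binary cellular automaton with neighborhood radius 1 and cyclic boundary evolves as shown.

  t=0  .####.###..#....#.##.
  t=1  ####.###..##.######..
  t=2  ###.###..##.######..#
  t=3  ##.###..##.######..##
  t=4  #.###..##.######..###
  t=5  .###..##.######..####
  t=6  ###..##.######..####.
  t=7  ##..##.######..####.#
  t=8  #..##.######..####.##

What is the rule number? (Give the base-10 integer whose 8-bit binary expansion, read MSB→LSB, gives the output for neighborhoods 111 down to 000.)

  ### -> #   bit 7 = 1  t=0,i=2
  ##. -> .   bit 6 = 0  t=0,i=4
  #.# -> #   bit 5 = 1  t=0,i=5
  #.. -> .   bit 4 = 0  t=0,i=9
  .## -> #   bit 3 = 1  t=0,i=1
  .#. -> #   bit 2 = 1  t=0,i=11
  ..# -> #   bit 1 = 1  t=0,i=0
  ... -> #   bit 0 = 1  t=0,i=13
  bits 10101111 = 175

175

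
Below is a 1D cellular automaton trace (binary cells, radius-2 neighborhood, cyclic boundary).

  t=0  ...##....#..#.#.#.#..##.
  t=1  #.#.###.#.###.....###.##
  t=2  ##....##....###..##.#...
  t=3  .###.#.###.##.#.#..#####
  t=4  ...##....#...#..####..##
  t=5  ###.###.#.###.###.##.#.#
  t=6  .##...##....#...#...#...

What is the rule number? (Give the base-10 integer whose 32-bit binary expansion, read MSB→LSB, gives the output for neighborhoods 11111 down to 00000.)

1964970924

  ##### -> .   bit 31 = 0  t=3,i=21
  ####. -> #   bit 30 = 1  t=3,i=22
  ###.# -> #   bit 29 = 1  t=1,i=0
  ###.. -> #   bit 28 = 1  t=1,i=12
  ##.## -> .   bit 27 = 0  t=1,i=21
  ##.#. -> #   bit 26 = 1  t=1,i=1
  ##..# -> .   bit 25 = 0  t=2,i=15
  ##... -> #   bit 24 = 1  t=0,i=5
  #.### -> .   bit 23 = 0  t=1,i=4
  #.##. -> .   bit 22 = 0  t=3,i=11
  #.#.# -> .   bit 21 = 0  t=0,i=14
  #.#.. -> #   bit 20 = 1  t=0,i=18
  #..## -> #   bit 19 = 1  t=0,i=20
  #..#. -> #   bit 18 = 1  t=0,i=11
  #...# -> #   bit 17 = 1  t=2,i=22
  #.... -> #   bit 16 = 1  t=0,i=0
  .#### -> .   bit 15 = 0  t=3,i=20
  .###. -> .   bit 14 = 0  t=1,i=5
  .##.# -> .   bit 13 = 0  t=2,i=18
  .##.. -> #   bit 12 = 1  t=0,i=4
  .#.## -> .   bit 11 = 0  t=1,i=3
  .#.#. -> .   bit 10 = 0  t=0,i=13
  .#..# -> #   bit 9 = 1  t=0,i=10
  .#... -> #   bit 8 = 1  t=2,i=21
  ..### -> #   bit 7 = 1  t=1,i=18
  ..##. -> .   bit 6 = 0  t=0,i=3
  ..#.# -> #   bit 5 = 1  t=0,i=12
  ..#.. -> .   bit 4 = 0  t=0,i=9
  ...## -> #   bit 3 = 1  t=0,i=2
  ...#. -> #   bit 2 = 1  t=0,i=8
  ....# -> .   bit 1 = 0  t=0,i=1
  ..... -> .   bit 0 = 0  t=1,i=15
  bits 01110101000111110001001110101100 = 1964970924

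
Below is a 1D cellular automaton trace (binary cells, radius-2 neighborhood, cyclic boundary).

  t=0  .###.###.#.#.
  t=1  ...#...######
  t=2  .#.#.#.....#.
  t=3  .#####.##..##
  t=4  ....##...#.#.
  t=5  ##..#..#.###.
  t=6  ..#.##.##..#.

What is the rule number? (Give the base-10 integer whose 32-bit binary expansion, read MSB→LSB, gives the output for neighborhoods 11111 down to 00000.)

  nb #####: next=.  (t=1,i=9, bit31=0)
  nb ####.: next=#  (t=1,i=11, bit30=1)
  nb ###.#: next=#  (t=0,i=3, bit29=1)
  nb ###..: next=.  (t=1,i=12, bit28=0)
  nb ##.##: next=.  (t=0,i=4, bit27=0)
  nb ##.#.: next=#  (t=0,i=8, bit26=1)
  nb ##..#: next=#  (t=3,i=9, bit25=1)
  nb ##...: next=.  (t=1,i=0, bit24=0)
  nb #.###: next=.  (t=0,i=5, bit23=0)
  nb #.##.: next=.  (t=3,i=7, bit22=0)
  nb #.#.#: next=#  (t=0,i=9, bit21=1)
  nb #.#..: next=#  (t=0,i=11, bit20=1)
  nb #..##: next=.  (t=0,i=0, bit19=0)
  nb #..#.: next=.  (t=2,i=0, bit18=0)
  nb #...#: next=#  (t=1,i=1, bit17=1)
  nb #....: next=#  (t=2,i=7, bit16=1)
  nb .####: next=.  (t=1,i=8, bit15=0)
  nb .###.: next=.  (t=0,i=2, bit14=0)
  nb .##.#: next=.  (t=3,i=12, bit13=0)
  nb .##..: next=.  (t=3,i=8, bit12=0)
  nb .#.##: next=#  (t=5,i=8, bit11=1)
  nb .#.#.: next=#  (t=0,i=10, bit10=1)
  nb .#..#: next=#  (t=0,i=12, bit9=1)
  nb .#...: next=.  (t=1,i=4, bit8=0)
  nb ..###: next=.  (t=0,i=1, bit7=0)
  nb ..##.: next=#  (t=3,i=11, bit6=1)
  nb ..#.#: next=#  (t=2,i=1, bit5=1)
  nb ..#..: next=#  (t=1,i=3, bit4=1)
  nb ...##: next=.  (t=1,i=6, bit3=0)
  nb ...#.: next=.  (t=1,i=2, bit2=0)
  nb ....#: next=.  (t=2,i=9, bit1=0)
  nb .....: next=#  (t=2,i=8, bit0=1)
  bits 01100110001100110000111001110001 = 1714622065

1714622065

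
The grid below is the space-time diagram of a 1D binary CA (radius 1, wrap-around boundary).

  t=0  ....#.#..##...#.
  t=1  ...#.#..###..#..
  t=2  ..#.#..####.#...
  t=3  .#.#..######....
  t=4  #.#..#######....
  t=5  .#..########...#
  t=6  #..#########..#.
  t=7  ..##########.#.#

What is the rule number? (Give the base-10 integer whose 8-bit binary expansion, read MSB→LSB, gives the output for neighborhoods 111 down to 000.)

  ### -> #   bit 7 = 1  t=1,i=9
  ##. -> #   bit 6 = 1  t=0,i=10
  #.# -> #   bit 5 = 1  t=0,i=5
  #.. -> .   bit 4 = 0  t=0,i=7
  .## -> #   bit 3 = 1  t=0,i=9
  .#. -> .   bit 2 = 0  t=0,i=4
  ..# -> #   bit 1 = 1  t=0,i=3
  ... -> .   bit 0 = 0  t=0,i=0
  bits 11101010 = 234

234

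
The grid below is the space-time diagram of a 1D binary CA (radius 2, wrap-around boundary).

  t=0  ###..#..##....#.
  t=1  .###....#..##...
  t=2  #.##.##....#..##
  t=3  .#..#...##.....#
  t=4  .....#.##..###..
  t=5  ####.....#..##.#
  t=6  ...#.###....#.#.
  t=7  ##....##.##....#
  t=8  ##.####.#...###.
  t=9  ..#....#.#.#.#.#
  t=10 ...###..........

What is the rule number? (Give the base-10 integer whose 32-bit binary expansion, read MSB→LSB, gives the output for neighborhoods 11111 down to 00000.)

  ##### -> .   bit 31 = 0  t=5,i=1
  ####. -> .   bit 30 = 0  t=5,i=2
  ###.# -> .   bit 29 = 0  t=2,i=0
  ###.. -> #   bit 28 = 1  t=0,i=2
  ##.## -> #   bit 27 = 1  t=2,i=1
  ##.#. -> #   bit 26 = 1  t=8,i=7
  ##..# -> #   bit 25 = 1  t=0,i=3
  ##... -> .   bit 24 = 0  t=0,i=10
  #.### -> .   bit 23 = 0  t=0,i=0
  #.##. -> .   bit 22 = 0  t=2,i=2
  #.#.# -> .   bit 21 = 0  t=9,i=9
  #.#.. -> .   bit 20 = 0  t=3,i=1
  #..## -> .   bit 19 = 0  t=0,i=7
  #..#. -> .   bit 18 = 0  t=0,i=4
  #...# -> .   bit 17 = 0  t=3,i=6
  #.... -> #   bit 16 = 1  t=0,i=11
  .#### -> .   bit 15 = 0  t=5,i=0
  .###. -> #   bit 14 = 1  t=0,i=1
  .##.# -> .   bit 13 = 0  t=2,i=3
  .##.. -> .   bit 12 = 0  t=0,i=9
  .#.## -> .   bit 11 = 0  t=0,i=15
  .#.#. -> .   bit 10 = 0  t=3,i=0
  .#..# -> .   bit 9 = 0  t=0,i=6
  .#... -> #   bit 8 = 1  t=3,i=5
  ..### -> .   bit 7 = 0  t=1,i=1
  ..##. -> #   bit 6 = 1  t=0,i=8
  ..#.# -> .   bit 5 = 0  t=0,i=14
  ..#.. -> .   bit 4 = 0  t=0,i=5
  ...## -> #   bit 3 = 1  t=1,i=0
  ...#. -> .   bit 2 = 0  t=0,i=13
  ....# -> #   bit 1 = 1  t=0,i=12
  ..... -> #   bit 0 = 1  t=3,i=12
  bits 00011110000000010100000101001011 = 503398731

503398731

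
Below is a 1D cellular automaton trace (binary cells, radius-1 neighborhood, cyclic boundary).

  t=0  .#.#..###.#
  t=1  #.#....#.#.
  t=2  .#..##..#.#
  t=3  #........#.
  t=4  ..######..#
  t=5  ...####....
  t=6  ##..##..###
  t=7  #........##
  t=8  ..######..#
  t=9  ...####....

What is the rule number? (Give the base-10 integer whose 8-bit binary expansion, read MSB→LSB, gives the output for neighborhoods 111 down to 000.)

  ### -> #   bit 7 = 1  t=0,i=7
  ##. -> .   bit 6 = 0  t=0,i=8
  #.# -> #   bit 5 = 1  t=0,i=0
  #.. -> .   bit 4 = 0  t=0,i=4
  .## -> .   bit 3 = 0  t=0,i=6
  .#. -> .   bit 2 = 0  t=0,i=1
  ..# -> .   bit 1 = 0  t=0,i=5
  ... -> #   bit 0 = 1  t=1,i=4
  bits 10100001 = 161

161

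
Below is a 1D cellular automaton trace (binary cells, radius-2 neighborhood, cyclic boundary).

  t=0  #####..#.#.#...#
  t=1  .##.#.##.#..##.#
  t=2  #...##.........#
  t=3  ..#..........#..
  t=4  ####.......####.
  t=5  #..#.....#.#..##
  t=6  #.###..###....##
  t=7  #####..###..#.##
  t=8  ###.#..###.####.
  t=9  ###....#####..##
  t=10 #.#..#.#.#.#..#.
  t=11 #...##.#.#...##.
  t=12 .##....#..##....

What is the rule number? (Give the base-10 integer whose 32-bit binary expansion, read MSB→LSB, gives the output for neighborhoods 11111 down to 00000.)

  ##### -> #   bit 31 = 1  t=0,i=1
  ####. -> .   bit 30 = 0  t=0,i=3
  ###.# -> #   bit 29 = 1  t=4,i=14
  ###.. -> #   bit 28 = 1  t=0,i=4
  ##.## -> #   bit 27 = 1  t=4,i=15
  ##.#. -> .   bit 26 = 0  t=1,i=3
  ##..# -> .   bit 25 = 0  t=0,i=5
  ##... -> .   bit 24 = 0  t=2,i=1
  #.### -> #   bit 23 = 1  t=4,i=0
  #.##. -> .   bit 22 = 0  t=1,i=1
  #.#.# -> #   bit 21 = 1  t=0,i=9
  #.#.. -> .   bit 20 = 0  t=0,i=11
  #..## -> .   bit 19 = 0  t=1,i=11
  #..#. -> #   bit 18 = 1  t=0,i=6
  #...# -> #   bit 17 = 1  t=0,i=13
  #.... -> .   bit 16 = 0  t=2,i=7
  .#### -> .   bit 15 = 0  t=0,i=0
  .###. -> #   bit 14 = 1  t=5,i=15
  .##.# -> .   bit 13 = 0  t=1,i=2
  .##.. -> .   bit 12 = 0  t=2,i=0
  .#.## -> #   bit 11 = 1  t=1,i=0
  .#.#. -> .   bit 10 = 0  t=0,i=8
  .#..# -> .   bit 9 = 0  t=1,i=10
  .#... -> #   bit 8 = 1  t=0,i=12
  ..### -> #   bit 7 = 1  t=0,i=15
  ..##. -> .   bit 6 = 0  t=1,i=12
  ..#.# -> #   bit 5 = 1  t=0,i=7
  ..#.. -> #   bit 4 = 1  t=3,i=2
  ...## -> .   bit 3 = 0  t=0,i=14
  ...#. -> #   bit 2 = 1  t=3,i=1
  ....# -> #   bit 1 = 1  t=2,i=13
  ..... -> .   bit 0 = 0  t=2,i=8
  bits 10111000101001100100100110110110 = 3097905590

3097905590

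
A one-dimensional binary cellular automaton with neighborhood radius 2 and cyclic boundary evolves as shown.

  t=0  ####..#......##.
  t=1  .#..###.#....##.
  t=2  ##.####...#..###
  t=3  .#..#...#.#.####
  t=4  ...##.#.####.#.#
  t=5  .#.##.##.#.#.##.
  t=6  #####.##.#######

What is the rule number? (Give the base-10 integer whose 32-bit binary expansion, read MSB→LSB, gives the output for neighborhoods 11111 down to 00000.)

  [31] ##### => #  t=2,i=15
  [30] ####. => .  t=0,i=2
  [29] ###.# => #  t=1,i=6
  [28] ###.. => .  t=0,i=3
  [27] ##.## => .  t=0,i=15
  [26] ##.#. => .  t=1,i=7
  [25] ##..# => #  t=0,i=4
  [24] ##... => .  t=2,i=7
  [23] #.### => .  t=0,i=0
  [22] #.##. => #  t=5,i=3
  [21] #.#.# => #  t=3,i=10
  [20] #.#.. => .  t=1,i=8
  [19] #..## => #  t=1,i=3
  [18] #..#. => #  t=0,i=5
  [17] #...# => #  t=2,i=8
  [16] #.... => #  t=0,i=8
  [15] .#### => #  t=0,i=1
  [14] .###. => #  t=1,i=5
  [13] .##.# => #  t=0,i=14
  [12] .##.. => #  t=1,i=14
  [11] .#.## => #  t=3,i=11
  [10] .#.#. => #  t=3,i=9
  [9] .#..# => .  t=1,i=2
  [8] .#... => .  t=0,i=7
  [7] ..### => #  t=1,i=4
  [6] ..##. => #  t=0,i=13
  [5] ..#.# => #  t=3,i=8
  [4] ..#.. => #  t=0,i=6
  [3] ...## => .  t=0,i=12
  [2] ...#. => .  t=2,i=9
  [1] ....# => .  t=0,i=11
  [0] ..... => .  t=0,i=9
  bits 10100010011011111111110011110000 = 2725248240

2725248240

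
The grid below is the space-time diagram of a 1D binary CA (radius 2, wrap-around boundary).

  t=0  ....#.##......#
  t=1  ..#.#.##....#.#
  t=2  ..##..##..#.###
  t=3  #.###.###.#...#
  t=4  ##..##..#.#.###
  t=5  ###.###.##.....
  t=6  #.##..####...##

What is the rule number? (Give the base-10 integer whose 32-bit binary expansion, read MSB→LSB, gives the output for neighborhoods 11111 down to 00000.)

  ##### -> .   bit 31 = 0  t=4,i=14
  ####. -> #   bit 30 = 1  t=4,i=0
  ###.# -> #   bit 29 = 1  t=3,i=4
  ###.. -> #   bit 28 = 1  t=2,i=14
  ##.## -> #   bit 27 = 1  t=3,i=1
  ##.#. -> .   bit 26 = 0  t=3,i=9
  ##..# -> #   bit 25 = 1  t=2,i=0
  ##... -> .   bit 24 = 0  t=0,i=8
  #.### -> .   bit 23 = 0  t=2,i=12
  #.##. -> #   bit 22 = 1  t=0,i=6
  #.#.# -> .   bit 21 = 0  t=1,i=4
  #.#.. -> #   bit 20 = 1  t=1,i=14
  #..## -> .   bit 19 = 0  t=2,i=1
  #..#. -> .   bit 18 = 0  t=1,i=1
  #...# -> #   bit 17 = 1  t=3,i=12
  #.... -> .   bit 16 = 0  t=0,i=1
  .#### -> .   bit 15 = 0  t=4,i=13
  .###. -> .   bit 14 = 0  t=2,i=13
  .##.# -> #   bit 13 = 1  t=3,i=0
  .##.. -> #   bit 12 = 1  t=0,i=7
  .#.## -> .   bit 11 = 0  t=0,i=5
  .#.#. -> #   bit 10 = 1  t=1,i=3
  .#..# -> .   bit 9 = 0  t=1,i=0
  .#... -> .   bit 8 = 0  t=0,i=0
  ..### -> #   bit 7 = 1  t=5,i=0
  ..##. -> #   bit 6 = 1  t=2,i=2
  ..#.# -> #   bit 5 = 1  t=0,i=4
  ..#.. -> #   bit 4 = 1  t=0,i=14
  ...## -> #   bit 3 = 1  t=3,i=13
  ...#. -> .   bit 2 = 0  t=0,i=3
  ....# -> #   bit 1 = 1  t=0,i=2
  ..... -> .   bit 0 = 0  t=0,i=10
  bits 01111010010100100011010011111010 = 2052207866

2052207866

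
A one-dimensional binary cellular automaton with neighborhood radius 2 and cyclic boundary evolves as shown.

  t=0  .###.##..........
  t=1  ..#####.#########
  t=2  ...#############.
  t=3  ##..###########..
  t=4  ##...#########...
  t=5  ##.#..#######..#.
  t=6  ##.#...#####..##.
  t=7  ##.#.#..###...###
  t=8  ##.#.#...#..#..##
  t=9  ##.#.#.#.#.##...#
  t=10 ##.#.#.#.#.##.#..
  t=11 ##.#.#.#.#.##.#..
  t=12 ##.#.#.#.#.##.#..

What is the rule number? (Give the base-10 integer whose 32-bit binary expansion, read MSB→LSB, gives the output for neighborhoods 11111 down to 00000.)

  #####|#  b31=1 t=1,i=4
  ####.|#  b30=1 t=1,i=5
  ###.#|#  b29=1 t=0,i=3
  ###..|.  b28=0 t=1,i=16
  ##.##|#  b27=1 t=0,i=4
  ##.#.|.  b26=0 t=5,i=2
  ##..#|.  b25=0 t=1,i=0
  ##...|.  b24=0 t=0,i=7
  #.###|#  b23=1 t=1,i=8
  #.##.|#  b22=1 t=0,i=5
  #.#.#|#  b21=1 t=7,i=3
  #.#..|#  b20=1 t=5,i=3
  #..##|.  b19=0 t=1,i=1
  #..#.|#  b18=1 t=5,i=14
  #...#|#  b17=1 t=4,i=3
  #....|#  b16=1 t=0,i=8
  .####|#  b15=1 t=1,i=3
  .###.|#  b14=1 t=0,i=2
  .##.#|#  b13=1 t=5,i=1
  .##..|#  b12=1 t=0,i=6
  .#.##|.  b11=0 t=5,i=16
  .#.#.|.  b10=0 t=7,i=4
  .#..#|.  b9=0 t=5,i=4
  .#...|.  b8=0 t=6,i=4
  ..###|.  b7=0 t=0,i=1
  ..##.|#  b6=1 t=3,i=0
  ..#.#|#  b5=1 t=5,i=15
  ..#..|#  b4=1 t=8,i=9
  ...##|.  b3=0 t=0,i=0
  ...#.|.  b2=0 t=8,i=8
  ....#|#  b1=1 t=0,i=16
  .....|#  b0=1 t=0,i=9
  bits 11101000111101111111000001110011 = 3908563059

3908563059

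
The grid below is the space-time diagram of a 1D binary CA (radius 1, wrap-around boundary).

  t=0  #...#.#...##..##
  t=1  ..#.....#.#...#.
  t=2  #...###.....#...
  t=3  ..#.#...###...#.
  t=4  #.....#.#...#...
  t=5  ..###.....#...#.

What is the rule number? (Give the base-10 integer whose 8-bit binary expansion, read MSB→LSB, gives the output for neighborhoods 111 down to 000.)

  nb ###: next=.  (t=0,i=15, bit7=0)
  nb ##.: next=.  (t=0,i=0, bit6=0)
  nb #.#: next=.  (t=0,i=5, bit5=0)
  nb #..: next=.  (t=0,i=1, bit4=0)
  nb .##: next=#  (t=0,i=10, bit3=1)
  nb .#.: next=.  (t=0,i=4, bit2=0)
  nb ..#: next=.  (t=0,i=3, bit1=0)
  nb ...: next=#  (t=0,i=2, bit0=1)
  bits 00001001 = 9

9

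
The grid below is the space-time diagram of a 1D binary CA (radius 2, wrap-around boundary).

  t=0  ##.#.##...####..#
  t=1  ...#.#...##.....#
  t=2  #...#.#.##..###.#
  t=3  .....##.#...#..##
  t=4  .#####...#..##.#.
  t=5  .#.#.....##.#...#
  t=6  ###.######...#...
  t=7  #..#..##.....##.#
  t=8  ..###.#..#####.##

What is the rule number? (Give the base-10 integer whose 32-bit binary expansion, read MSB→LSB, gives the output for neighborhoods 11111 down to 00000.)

2288322523

  #####|#  b31=1 t=4,i=3
  ####.|.  b30=0 t=0,i=12
  ###.#|.  b29=0 t=0,i=1
  ###..|.  b28=0 t=0,i=13
  ##.##|#  b27=1 t=2,i=15
  ##.#.|.  b26=0 t=0,i=2
  ##..#|.  b25=0 t=0,i=14
  ##...|.  b24=0 t=0,i=7
  #.###|.  b23=0 t=6,i=4
  #.##.|#  b22=1 t=0,i=5
  #.#.#|#  b21=1 t=0,i=3
  #.#..|.  b20=0 t=1,i=5
  #..##|.  b19=0 t=0,i=15
  #..#.|#  b18=1 t=7,i=2
  #...#|.  b17=0 t=0,i=8
  #....|#  b16=1 t=1,i=12
  .####|.  b15=0 t=0,i=11
  .###.|.  b14=0 t=0,i=0
  .##.#|.  b13=0 t=3,i=6
  .##..|.  b12=0 t=0,i=6
  .#.##|.  b11=0 t=0,i=4
  .#.#.|#  b10=1 t=1,i=4
  .#..#|#  b9=1 t=3,i=13
  .#...|#  b8=1 t=1,i=0
  ..###|#  b7=1 t=0,i=10
  ..##.|#  b6=1 t=1,i=9
  ..#.#|.  b5=0 t=1,i=3
  ..#..|#  b4=1 t=1,i=16
  ...##|#  b3=1 t=0,i=9
  ...#.|.  b2=0 t=1,i=2
  ....#|#  b1=1 t=1,i=14
  .....|#  b0=1 t=1,i=13
  bits 10001000011001010000011111011011 = 2288322523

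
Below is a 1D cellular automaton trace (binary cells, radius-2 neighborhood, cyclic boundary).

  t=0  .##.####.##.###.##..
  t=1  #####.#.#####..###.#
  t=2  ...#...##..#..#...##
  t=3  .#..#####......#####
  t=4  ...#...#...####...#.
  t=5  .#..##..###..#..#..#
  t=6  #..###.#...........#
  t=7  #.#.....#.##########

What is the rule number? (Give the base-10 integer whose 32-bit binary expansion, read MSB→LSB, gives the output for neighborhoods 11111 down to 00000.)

1221213547

  ##### -> .   bit 31 = 0  t=1,i=1
  ####. -> #   bit 30 = 1  t=0,i=6
  ###.# -> .   bit 29 = 0  t=0,i=7
  ###.. -> .   bit 28 = 0  t=1,i=12
  ##.## -> #   bit 27 = 1  t=0,i=3
  ##.#. -> .   bit 26 = 0  t=1,i=5
  ##..# -> .   bit 25 = 0  t=1,i=13
  ##... -> .   bit 24 = 0  t=0,i=18
  #.### -> #   bit 23 = 1  t=0,i=4
  #.##. -> #   bit 22 = 1  t=0,i=9
  #.#.# -> .   bit 21 = 0  t=1,i=6
  #.#.. -> .   bit 20 = 0  t=3,i=1
  #..## -> #   bit 19 = 1  t=1,i=14
  #..#. -> .   bit 18 = 0  t=2,i=10
  #...# -> #   bit 17 = 1  t=0,i=19
  #.... -> .   bit 16 = 0  t=3,i=10
  .#### -> .   bit 15 = 0  t=0,i=5
  .###. -> .   bit 14 = 0  t=0,i=13
  .##.# -> #   bit 13 = 1  t=0,i=2
  .##.. -> #   bit 12 = 1  t=0,i=17
  .#.## -> #   bit 11 = 1  t=1,i=7
  .#.#. -> #   bit 10 = 1  t=5,i=0
  .#..# -> .   bit 9 = 0  t=2,i=12
  .#... -> #   bit 8 = 1  t=2,i=4
  ..### -> .   bit 7 = 0  t=1,i=15
  ..##. -> #   bit 6 = 1  t=0,i=1
  ..#.# -> #   bit 5 = 1  t=5,i=19
  ..#.. -> .   bit 4 = 0  t=2,i=3
  ...## -> #   bit 3 = 1  t=0,i=0
  ...#. -> .   bit 2 = 0  t=2,i=2
  ....# -> #   bit 1 = 1  t=3,i=13
  ..... -> #   bit 0 = 1  t=3,i=11
  bits 01001000110010100011110101101011 = 1221213547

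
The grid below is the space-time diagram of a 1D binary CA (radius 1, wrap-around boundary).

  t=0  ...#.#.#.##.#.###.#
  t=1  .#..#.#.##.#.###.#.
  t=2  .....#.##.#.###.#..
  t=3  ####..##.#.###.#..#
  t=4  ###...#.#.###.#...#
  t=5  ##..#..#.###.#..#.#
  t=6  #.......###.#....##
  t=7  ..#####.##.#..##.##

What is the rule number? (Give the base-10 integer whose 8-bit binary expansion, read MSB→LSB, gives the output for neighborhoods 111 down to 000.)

  [7] ### => #  t=0,i=15
  [6] ##. => .  t=0,i=10
  [5] #.# => #  t=0,i=4
  [4] #.. => .  t=0,i=0
  [3] .## => #  t=0,i=9
  [2] .#. => .  t=0,i=3
  [1] ..# => .  t=0,i=2
  [0] ... => #  t=0,i=1
  bits 10101001 = 169

169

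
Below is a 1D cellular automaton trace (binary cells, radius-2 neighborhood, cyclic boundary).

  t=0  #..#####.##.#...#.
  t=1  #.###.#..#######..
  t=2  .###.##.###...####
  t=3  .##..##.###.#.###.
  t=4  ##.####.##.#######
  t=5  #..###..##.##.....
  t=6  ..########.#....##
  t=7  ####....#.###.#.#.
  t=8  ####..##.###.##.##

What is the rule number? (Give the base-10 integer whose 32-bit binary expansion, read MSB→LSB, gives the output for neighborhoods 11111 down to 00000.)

1459546566

  nb #####: next=.  (t=0,i=5, bit31=0)
  nb ####.: next=#  (t=0,i=6, bit30=1)
  nb ###.#: next=.  (t=0,i=7, bit29=0)
  nb ###..: next=#  (t=1,i=15, bit28=1)
  nb ##.##: next=.  (t=0,i=8, bit27=0)
  nb ##.#.: next=#  (t=0,i=11, bit26=1)
  nb ##..#: next=#  (t=1,i=16, bit25=1)
  nb ##...: next=.  (t=2,i=11, bit24=0)
  nb #.###: next=#  (t=1,i=2, bit23=1)
  nb #.##.: next=#  (t=0,i=9, bit22=1)
  nb #.#.#: next=#  (t=3,i=12, bit21=1)
  nb #.#..: next=#  (t=0,i=0, bit20=1)
  nb #..##: next=#  (t=0,i=2, bit19=1)
  nb #..#.: next=#  (t=1,i=17, bit18=1)
  nb #...#: next=#  (t=0,i=14, bit17=1)
  nb #....: next=.  (t=5,i=14, bit16=0)
  nb .####: next=#  (t=0,i=4, bit15=1)
  nb .###.: next=#  (t=1,i=3, bit14=1)
  nb .##.#: next=#  (t=0,i=10, bit13=1)
  nb .##..: next=.  (t=3,i=2, bit12=0)
  nb .#.##: next=#  (t=1,i=1, bit11=1)
  nb .#.#.: next=.  (t=0,i=17, bit10=0)
  nb .#..#: next=.  (t=0,i=1, bit9=0)
  nb .#...: next=#  (t=0,i=13, bit8=1)
  nb ..###: next=#  (t=0,i=3, bit7=1)
  nb ..##.: next=#  (t=3,i=1, bit6=1)
  nb ..#.#: next=.  (t=0,i=16, bit5=0)
  nb ..#..: next=.  (t=5,i=0, bit4=0)
  nb ...##: next=.  (t=2,i=13, bit3=0)
  nb ...#.: next=#  (t=0,i=15, bit2=1)
  nb ....#: next=#  (t=5,i=16, bit1=1)
  nb .....: next=.  (t=5,i=15, bit0=0)
  bits 01010110111111101110100111000110 = 1459546566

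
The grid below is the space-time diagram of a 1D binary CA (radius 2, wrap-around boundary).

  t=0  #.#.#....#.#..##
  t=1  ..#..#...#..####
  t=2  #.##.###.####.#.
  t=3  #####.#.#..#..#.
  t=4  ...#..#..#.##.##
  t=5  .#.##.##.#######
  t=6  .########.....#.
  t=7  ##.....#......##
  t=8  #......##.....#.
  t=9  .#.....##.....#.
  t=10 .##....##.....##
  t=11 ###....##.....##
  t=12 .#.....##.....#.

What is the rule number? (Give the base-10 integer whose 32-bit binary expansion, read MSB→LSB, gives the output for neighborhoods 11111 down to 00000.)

1248492528

  [31] ##### => .  t=3,i=2
  [30] ####. => #  t=1,i=14
  [29] ###.# => .  t=0,i=0
  [28] ###.. => .  t=1,i=15
  [27] ##.## => #  t=2,i=4
  [26] ##.#. => .  t=0,i=1
  [25] ##..# => #  t=1,i=0
  [24] ##... => .  t=4,i=0
  [23] #.### => .  t=2,i=5
  [22] #.##. => #  t=2,i=2
  [21] #.#.# => #  t=0,i=2
  [20] #.#.. => .  t=0,i=4
  [19] #..## => #  t=0,i=13
  [18] #..#. => .  t=1,i=1
  [17] #...# => #  t=1,i=7
  [16] #.... => .  t=0,i=6
  [15] .#### => .  t=1,i=13
  [14] .###. => #  t=0,i=15
  [13] .##.# => #  t=2,i=3
  [12] .##.. => #  t=4,i=15
  [11] .#.## => #  t=2,i=1
  [10] .#.#. => .  t=0,i=3
  [9] .#..# => #  t=0,i=12
  [8] .#... => #  t=0,i=5
  [7] ..### => #  t=0,i=14
  [6] ..##. => #  t=8,i=7
  [5] ..#.# => #  t=0,i=9
  [4] ..#.. => #  t=1,i=2
  [3] ...## => .  t=7,i=13
  [2] ...#. => .  t=0,i=8
  [1] ....# => .  t=0,i=7
  [0] ..... => .  t=6,i=11
  bits 01001010011010100111101111110000 = 1248492528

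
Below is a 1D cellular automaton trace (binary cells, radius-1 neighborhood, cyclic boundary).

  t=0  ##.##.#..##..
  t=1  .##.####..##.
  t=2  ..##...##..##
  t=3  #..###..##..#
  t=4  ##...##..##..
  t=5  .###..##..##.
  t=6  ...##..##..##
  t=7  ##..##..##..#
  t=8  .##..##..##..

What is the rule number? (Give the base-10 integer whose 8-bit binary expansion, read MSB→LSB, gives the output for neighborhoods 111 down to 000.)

  nb ###: next=.  (t=1,i=5, bit7=0)
  nb ##.: next=#  (t=0,i=1, bit6=1)
  nb #.#: next=#  (t=0,i=2, bit5=1)
  nb #..: next=#  (t=0,i=7, bit4=1)
  nb .##: next=.  (t=0,i=0, bit3=0)
  nb .#.: next=#  (t=0,i=6, bit2=1)
  nb ..#: next=.  (t=0,i=8, bit1=0)
  nb ...: next=#  (t=2,i=5, bit0=1)
  bits 01110101 = 117

117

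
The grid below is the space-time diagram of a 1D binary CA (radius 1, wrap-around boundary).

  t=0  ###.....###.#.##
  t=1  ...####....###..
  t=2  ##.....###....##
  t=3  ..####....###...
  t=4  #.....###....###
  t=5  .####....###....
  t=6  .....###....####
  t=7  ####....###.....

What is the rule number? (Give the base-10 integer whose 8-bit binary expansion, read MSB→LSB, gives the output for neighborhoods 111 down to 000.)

  ###|.  b7=0 t=0,i=0
  ##.|.  b6=0 t=0,i=2
  #.#|#  b5=1 t=0,i=11
  #..|#  b4=1 t=0,i=3
  .##|.  b3=0 t=0,i=8
  .#.|#  b2=1 t=0,i=12
  ..#|.  b1=0 t=0,i=7
  ...|#  b0=1 t=0,i=4
  bits 00110101 = 53

53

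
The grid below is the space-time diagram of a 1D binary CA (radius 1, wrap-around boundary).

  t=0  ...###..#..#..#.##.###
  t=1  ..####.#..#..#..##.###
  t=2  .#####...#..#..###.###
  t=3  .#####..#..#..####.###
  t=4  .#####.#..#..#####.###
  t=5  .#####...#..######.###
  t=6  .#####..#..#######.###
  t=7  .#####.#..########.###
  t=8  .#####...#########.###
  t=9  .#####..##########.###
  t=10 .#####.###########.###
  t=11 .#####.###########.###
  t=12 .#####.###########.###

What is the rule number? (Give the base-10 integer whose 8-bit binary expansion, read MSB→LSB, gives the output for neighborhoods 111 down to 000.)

202

  nb ###: next=#  (t=0,i=4, bit7=1)
  nb ##.: next=#  (t=0,i=5, bit6=1)
  nb #.#: next=.  (t=0,i=15, bit5=0)
  nb #..: next=.  (t=0,i=0, bit4=0)
  nb .##: next=#  (t=0,i=3, bit3=1)
  nb .#.: next=.  (t=0,i=8, bit2=0)
  nb ..#: next=#  (t=0,i=2, bit1=1)
  nb ...: next=.  (t=0,i=1, bit0=0)
  bits 11001010 = 202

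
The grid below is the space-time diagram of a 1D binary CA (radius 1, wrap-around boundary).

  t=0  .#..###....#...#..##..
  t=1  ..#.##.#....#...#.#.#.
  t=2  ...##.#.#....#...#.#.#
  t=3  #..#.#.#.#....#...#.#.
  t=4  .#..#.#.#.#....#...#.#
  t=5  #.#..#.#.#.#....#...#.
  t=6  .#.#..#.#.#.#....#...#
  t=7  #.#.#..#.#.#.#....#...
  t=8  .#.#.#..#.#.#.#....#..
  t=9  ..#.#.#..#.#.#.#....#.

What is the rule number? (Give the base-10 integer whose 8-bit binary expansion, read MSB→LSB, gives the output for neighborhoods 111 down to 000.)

  nb ###: next=#  (t=0,i=5, bit7=1)
  nb ##.: next=.  (t=0,i=6, bit6=0)
  nb #.#: next=#  (t=1,i=3, bit5=1)
  nb #..: next=#  (t=0,i=2, bit4=1)
  nb .##: next=#  (t=0,i=4, bit3=1)
  nb .#.: next=.  (t=0,i=1, bit2=0)
  nb ..#: next=.  (t=0,i=0, bit1=0)
  nb ...: next=.  (t=0,i=8, bit0=0)
  bits 10111000 = 184

184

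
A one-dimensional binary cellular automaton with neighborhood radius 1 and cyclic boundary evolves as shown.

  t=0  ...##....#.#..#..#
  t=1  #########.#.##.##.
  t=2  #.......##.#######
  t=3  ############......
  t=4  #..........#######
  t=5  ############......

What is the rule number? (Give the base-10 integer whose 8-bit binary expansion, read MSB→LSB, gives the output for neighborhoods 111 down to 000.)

123

  ### -> .   bit 7 = 0  t=1,i=1
  ##. -> #   bit 6 = 1  t=0,i=4
  #.# -> #   bit 5 = 1  t=0,i=10
  #.. -> #   bit 4 = 1  t=0,i=0
  .## -> #   bit 3 = 1  t=0,i=3
  .#. -> .   bit 2 = 0  t=0,i=9
  ..# -> #   bit 1 = 1  t=0,i=2
  ... -> #   bit 0 = 1  t=0,i=1
  bits 01111011 = 123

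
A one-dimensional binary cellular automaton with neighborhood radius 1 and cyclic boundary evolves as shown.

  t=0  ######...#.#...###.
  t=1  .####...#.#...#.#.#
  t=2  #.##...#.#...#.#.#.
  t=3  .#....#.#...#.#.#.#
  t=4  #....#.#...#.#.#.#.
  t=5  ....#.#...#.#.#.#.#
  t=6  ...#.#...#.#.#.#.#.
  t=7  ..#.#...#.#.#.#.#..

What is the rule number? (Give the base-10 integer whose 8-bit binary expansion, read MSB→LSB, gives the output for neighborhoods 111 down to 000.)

162

  ### -> #   bit 7 = 1  t=0,i=1
  ##. -> .   bit 6 = 0  t=0,i=5
  #.# -> #   bit 5 = 1  t=0,i=10
  #.. -> .   bit 4 = 0  t=0,i=6
  .## -> .   bit 3 = 0  t=0,i=0
  .#. -> .   bit 2 = 0  t=0,i=9
  ..# -> #   bit 1 = 1  t=0,i=8
  ... -> .   bit 0 = 0  t=0,i=7
  bits 10100010 = 162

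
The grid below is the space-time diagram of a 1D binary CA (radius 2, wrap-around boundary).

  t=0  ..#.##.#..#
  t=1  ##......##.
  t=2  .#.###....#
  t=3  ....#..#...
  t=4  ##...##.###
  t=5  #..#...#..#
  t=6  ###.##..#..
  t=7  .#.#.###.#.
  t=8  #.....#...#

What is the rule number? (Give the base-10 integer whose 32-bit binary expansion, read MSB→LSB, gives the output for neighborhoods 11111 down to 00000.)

  #####|#  b31=1 t=4,i=10
  ####.|#  b30=1 t=4,i=0
  ###.#|.  b29=0 t=6,i=2
  ###..|.  b28=0 t=2,i=5
  ##.##|#  b27=1 t=1,i=10
  ##.#.|.  b26=0 t=0,i=6
  ##..#|#  b25=1 t=5,i=1
  ##...|.  b24=0 t=1,i=2
  #.###|.  b23=0 t=2,i=3
  #.##.|.  b22=0 t=0,i=4
  #.#.#|.  b21=0 t=2,i=1
  #.#..|.  b20=0 t=0,i=7
  #..##|.  b19=0 t=5,i=9
  #..#.|#  b18=1 t=0,i=1
  #...#|#  b17=1 t=4,i=3
  #....|#  b16=1 t=1,i=3
  .####|.  b15=0 t=4,i=9
  .###.|#  b14=1 t=2,i=4
  .##.#|.  b13=0 t=0,i=5
  .##..|#  b12=1 t=1,i=1
  .#.##|.  b11=0 t=0,i=3
  .#.#.|.  b10=0 t=2,i=0
  .#..#|#  b9=1 t=0,i=0
  .#...|#  b8=1 t=3,i=8
  ..###|.  b7=0 t=6,i=0
  ..##.|.  b6=0 t=1,i=8
  ..#.#|.  b5=0 t=0,i=2
  ..#..|.  b4=0 t=0,i=10
  ...##|.  b3=0 t=1,i=7
  ...#.|.  b2=0 t=2,i=9
  ....#|.  b1=0 t=1,i=6
  .....|#  b0=1 t=1,i=4
  bits 11001010000001110101001100000001 = 3389477633

3389477633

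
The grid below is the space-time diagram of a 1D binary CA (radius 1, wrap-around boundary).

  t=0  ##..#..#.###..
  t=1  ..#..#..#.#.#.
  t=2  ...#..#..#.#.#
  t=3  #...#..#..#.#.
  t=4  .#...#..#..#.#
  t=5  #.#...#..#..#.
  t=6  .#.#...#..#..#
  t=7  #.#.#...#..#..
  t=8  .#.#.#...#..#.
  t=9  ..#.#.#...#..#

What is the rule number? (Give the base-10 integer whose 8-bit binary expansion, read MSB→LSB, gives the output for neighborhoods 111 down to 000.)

176

  [7] ### => #  t=0,i=10
  [6] ##. => .  t=0,i=1
  [5] #.# => #  t=0,i=8
  [4] #.. => #  t=0,i=2
  [3] .## => .  t=0,i=0
  [2] .#. => .  t=0,i=4
  [1] ..# => .  t=0,i=3
  [0] ... => .  t=1,i=0
  bits 10110000 = 176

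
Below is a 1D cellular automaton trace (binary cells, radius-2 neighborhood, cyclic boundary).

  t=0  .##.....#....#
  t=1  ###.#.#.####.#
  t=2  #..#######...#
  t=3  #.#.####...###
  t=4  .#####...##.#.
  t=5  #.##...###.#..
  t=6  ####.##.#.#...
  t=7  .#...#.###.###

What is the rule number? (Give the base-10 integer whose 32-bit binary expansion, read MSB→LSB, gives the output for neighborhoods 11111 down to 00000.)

2230050170

  [31] ##### => #  t=2,i=5
  [30] ####. => .  t=1,i=1
  [29] ###.# => .  t=1,i=2
  [28] ###.. => .  t=2,i=9
  [27] ##.## => .  t=1,i=12
  [26] ##.#. => #  t=1,i=3
  [25] ##..# => .  t=2,i=1
  [24] ##... => .  t=0,i=3
  [23] #.### => #  t=1,i=8
  [22] #.##. => #  t=0,i=1
  [21] #.#.# => #  t=1,i=4
  [20] #.#.. => .  t=4,i=12
  [19] #..## => #  t=2,i=2
  [18] #..#. => .  t=5,i=13
  [17] #...# => #  t=2,i=11
  [16] #.... => #  t=0,i=4
  [15] .#### => #  t=1,i=0
  [14] .###. => #  t=5,i=8
  [13] .##.# => .  t=4,i=10
  [12] .##.. => #  t=0,i=2
  [11] .#.## => #  t=0,i=0
  [10] .#.#. => #  t=1,i=5
  [9] .#..# => .  t=4,i=13
  [8] .#... => #  t=0,i=9
  [7] ..### => .  t=2,i=3
  [6] ..##. => #  t=2,i=13
  [5] ..#.# => #  t=0,i=13
  [4] ..#.. => #  t=0,i=8
  [3] ...## => #  t=2,i=12
  [2] ...#. => .  t=0,i=7
  [1] ....# => #  t=0,i=6
  [0] ..... => .  t=0,i=5
  bits 10000100111010111101110101111010 = 2230050170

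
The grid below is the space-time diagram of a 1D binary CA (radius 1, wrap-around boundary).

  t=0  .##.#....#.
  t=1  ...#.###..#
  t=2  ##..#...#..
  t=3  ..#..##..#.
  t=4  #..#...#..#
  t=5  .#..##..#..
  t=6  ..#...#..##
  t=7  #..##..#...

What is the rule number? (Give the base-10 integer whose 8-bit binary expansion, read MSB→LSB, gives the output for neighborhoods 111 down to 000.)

  ###|.  b7=0 t=1,i=6
  ##.|.  b6=0 t=0,i=2
  #.#|#  b5=1 t=0,i=3
  #..|#  b4=1 t=0,i=5
  .##|.  b3=0 t=0,i=1
  .#.|.  b2=0 t=0,i=4
  ..#|.  b1=0 t=0,i=0
  ...|#  b0=1 t=0,i=6
  bits 00110001 = 49

49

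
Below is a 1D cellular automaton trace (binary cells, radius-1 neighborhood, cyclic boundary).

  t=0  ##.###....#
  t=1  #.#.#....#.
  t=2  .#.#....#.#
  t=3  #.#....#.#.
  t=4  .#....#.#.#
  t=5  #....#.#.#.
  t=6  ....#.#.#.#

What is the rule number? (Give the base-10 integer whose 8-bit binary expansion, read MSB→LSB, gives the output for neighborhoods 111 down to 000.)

  [7] ### => #  t=0,i=0
  [6] ##. => .  t=0,i=1
  [5] #.# => #  t=0,i=2
  [4] #.. => .  t=0,i=6
  [3] .## => .  t=0,i=3
  [2] .#. => .  t=1,i=0
  [1] ..# => #  t=0,i=9
  [0] ... => .  t=0,i=7
  bits 10100010 = 162

162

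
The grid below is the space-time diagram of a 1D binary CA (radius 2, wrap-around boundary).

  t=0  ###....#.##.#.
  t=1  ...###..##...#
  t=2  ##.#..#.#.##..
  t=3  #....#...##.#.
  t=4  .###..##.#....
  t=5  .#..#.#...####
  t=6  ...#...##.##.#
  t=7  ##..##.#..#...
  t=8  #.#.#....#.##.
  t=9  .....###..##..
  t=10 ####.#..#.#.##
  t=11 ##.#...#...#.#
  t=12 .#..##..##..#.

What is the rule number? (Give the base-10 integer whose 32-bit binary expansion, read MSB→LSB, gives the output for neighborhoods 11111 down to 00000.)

2739374531

  nb #####: next=#  (t=10,i=0, bit31=1)
  nb ####.: next=.  (t=5,i=12, bit30=0)
  nb ###.#: next=#  (t=5,i=13, bit29=1)
  nb ###..: next=.  (t=0,i=2, bit28=0)
  nb ##.##: next=.  (t=6,i=9, bit27=0)
  nb ##.#.: next=.  (t=0,i=11, bit26=0)
  nb ##..#: next=#  (t=1,i=6, bit25=1)
  nb ##...: next=#  (t=0,i=3, bit24=1)
  nb #.###: next=.  (t=0,i=0, bit23=0)
  nb #.##.: next=#  (t=0,i=9, bit22=1)
  nb #.#.#: next=.  (t=0,i=12, bit21=0)
  nb #.#..: next=.  (t=2,i=3, bit20=0)
  nb #..##: next=.  (t=1,i=7, bit19=0)
  nb #..#.: next=#  (t=2,i=5, bit18=1)
  nb #...#: next=#  (t=1,i=1, bit17=1)
  nb #....: next=#  (t=0,i=4, bit16=1)
  nb .####: next=#  (t=5,i=11, bit15=1)
  nb .###.: next=.  (t=0,i=1, bit14=0)
  nb .##.#: next=.  (t=0,i=10, bit13=0)
  nb .##..: next=.  (t=1,i=9, bit12=0)
  nb .#.##: next=#  (t=0,i=8, bit11=1)
  nb .#.#.: next=.  (t=2,i=7, bit10=0)
  nb .#..#: next=.  (t=2,i=4, bit9=0)
  nb .#...: next=#  (t=1,i=0, bit8=1)
  nb ..###: next=#  (t=1,i=3, bit7=1)
  nb ..##.: next=#  (t=1,i=8, bit6=1)
  nb ..#.#: next=.  (t=0,i=7, bit5=0)
  nb ..#..: next=.  (t=1,i=13, bit4=0)
  nb ...##: next=.  (t=1,i=2, bit3=0)
  nb ...#.: next=.  (t=0,i=6, bit2=0)
  nb ....#: next=#  (t=0,i=5, bit1=1)
  nb .....: next=#  (t=4,i=12, bit0=1)
  bits 10100011010001111000100111000011 = 2739374531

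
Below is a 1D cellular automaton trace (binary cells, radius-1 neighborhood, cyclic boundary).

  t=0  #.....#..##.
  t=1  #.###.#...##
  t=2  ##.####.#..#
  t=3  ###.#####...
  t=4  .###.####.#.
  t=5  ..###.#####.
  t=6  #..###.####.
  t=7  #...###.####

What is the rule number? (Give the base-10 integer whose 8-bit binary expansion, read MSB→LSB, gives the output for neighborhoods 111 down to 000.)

  ### -> #   bit 7 = 1  t=1,i=3
  ##. -> #   bit 6 = 1  t=0,i=10
  #.# -> #   bit 5 = 1  t=0,i=11
  #.. -> .   bit 4 = 0  t=0,i=1
  .## -> .   bit 3 = 0  t=0,i=9
  .#. -> #   bit 2 = 1  t=0,i=0
  ..# -> .   bit 1 = 0  t=0,i=5
  ... -> #   bit 0 = 1  t=0,i=2
  bits 11100101 = 229

229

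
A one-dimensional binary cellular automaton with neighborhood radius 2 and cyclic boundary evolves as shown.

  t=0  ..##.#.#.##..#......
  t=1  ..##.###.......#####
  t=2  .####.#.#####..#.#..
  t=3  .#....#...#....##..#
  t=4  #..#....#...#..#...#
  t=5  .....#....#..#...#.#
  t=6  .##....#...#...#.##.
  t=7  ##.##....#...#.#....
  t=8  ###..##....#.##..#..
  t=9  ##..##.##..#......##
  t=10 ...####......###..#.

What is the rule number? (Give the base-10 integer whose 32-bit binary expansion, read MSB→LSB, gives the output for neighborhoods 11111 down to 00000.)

  #####|#  b31=1 t=1,i=17
  ####.|.  b30=0 t=1,i=18
  ###.#|.  b29=0 t=2,i=4
  ###..|.  b28=0 t=1,i=7
  ##.##|#  b27=1 t=1,i=4
  ##.#.|.  b26=0 t=0,i=4
  ##..#|.  b25=0 t=0,i=11
  ##...|#  b24=1 t=1,i=8
  #.###|.  b23=0 t=1,i=5
  #.##.|.  b22=0 t=0,i=9
  #.#.#|#  b21=1 t=0,i=5
  #.#..|.  b20=0 t=2,i=17
  #..##|#  b19=1 t=1,i=1
  #..#.|.  b18=0 t=0,i=12
  #...#|#  b17=1 t=2,i=19
  #....|#  b16=1 t=0,i=15
  .####|.  b15=0 t=1,i=16
  .###.|#  b14=1 t=1,i=6
  .##.#|#  b13=1 t=0,i=3
  .##..|.  b12=0 t=0,i=10
  .#.##|.  b11=0 t=0,i=8
  .#.#.|#  b10=1 t=0,i=6
  .#..#|#  b9=1 t=4,i=13
  .#...|.  b8=0 t=0,i=14
  ..###|#  b7=1 t=1,i=15
  ..##.|#  b6=1 t=0,i=2
  ..#.#|#  b5=1 t=2,i=15
  ..#..|.  b4=0 t=0,i=13
  ...##|.  b3=0 t=0,i=1
  ...#.|.  b2=0 t=3,i=5
  ....#|.  b1=0 t=0,i=0
  .....|#  b0=1 t=0,i=16
  bits 10001001001010110110011011100001 = 2301322977

2301322977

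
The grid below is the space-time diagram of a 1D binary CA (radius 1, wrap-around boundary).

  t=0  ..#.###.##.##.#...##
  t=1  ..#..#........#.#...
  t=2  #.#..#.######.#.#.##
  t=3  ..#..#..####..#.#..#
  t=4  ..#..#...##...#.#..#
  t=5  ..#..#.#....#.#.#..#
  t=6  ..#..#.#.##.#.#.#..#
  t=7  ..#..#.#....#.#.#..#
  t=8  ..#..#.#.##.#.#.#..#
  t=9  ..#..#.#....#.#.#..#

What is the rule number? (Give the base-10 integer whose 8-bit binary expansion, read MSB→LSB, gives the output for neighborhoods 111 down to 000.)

  ### -> #   bit 7 = 1  t=0,i=5
  ##. -> .   bit 6 = 0  t=0,i=6
  #.# -> .   bit 5 = 0  t=0,i=3
  #.. -> .   bit 4 = 0  t=0,i=0
  .## -> .   bit 3 = 0  t=0,i=4
  .#. -> #   bit 2 = 1  t=0,i=2
  ..# -> .   bit 1 = 0  t=0,i=1
  ... -> #   bit 0 = 1  t=0,i=16
  bits 10000101 = 133

133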